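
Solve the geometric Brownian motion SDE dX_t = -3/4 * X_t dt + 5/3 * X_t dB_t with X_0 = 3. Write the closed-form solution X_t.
X_t = 3 * exp((-77/36) * t + (5/3) * B_t)

For GBM dX = mu X dt + sigma X dB with X_0 = x_0, apply Itô to Y = log X: dY = (mu - sigma^2/2) dt + sigma dB, so Y_t = log(x_0) + (mu - sigma^2/2) t + sigma B_t and hence X_t = x_0 * exp((mu - sigma^2/2) t + sigma B_t).
With mu = -3/4, sigma = 5/3, x_0 = 3, this gives:
  X_t = 3 * exp((-77/36) * t + (5/3) * B_t).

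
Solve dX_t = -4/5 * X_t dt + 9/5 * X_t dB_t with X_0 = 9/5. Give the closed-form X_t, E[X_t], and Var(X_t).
X_t = 9/5 * exp((-121/50) t + (9/5) B_t); E[X_t] = 9*exp(-4*t/5)/5; Var(X_t) = (81*exp(81*t/25) - 81)*exp(-8*t/5)/25

For GBM dX = mu X dt + sigma X dB with X_0 = x_0, apply Itô to Y = log X: dY = (mu - sigma^2/2) dt + sigma dB, so Y_t = log(x_0) + (mu - sigma^2/2) t + sigma B_t and hence X_t = x_0 * exp((mu - sigma^2/2) t + sigma B_t).
With mu = -4/5, sigma = 9/5, x_0 = 9/5, this gives:
  X_t = 9/5 * exp((-121/50) * t + (9/5) * B_t).
Since sigma*B_t ~ Normal(0, sigma^2 t), E[exp(sigma*B_t)] = exp(sigma^2 t / 2); so E[X_t] = x_0 * exp((mu - sigma^2/2) t) * exp(sigma^2 t / 2) = x_0 * exp(mu t) = 9*exp(-4*t/5)/5.
Var(X_t) = E[X_t^2] - (E[X_t])^2 = x_0^2 * exp(2 mu t) * (exp(sigma^2 t) - 1) = (81*exp(81*t/25) - 81)*exp(-8*t/5)/25.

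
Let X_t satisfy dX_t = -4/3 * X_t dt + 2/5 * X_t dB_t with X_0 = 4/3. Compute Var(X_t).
Var(X_t) = (16*exp(4*t/25) - 16)*exp(-8*t/3)/9

For GBM dX = mu X dt + sigma X dB with X_0 = x_0, apply Itô to Y = log X: dY = (mu - sigma^2/2) dt + sigma dB, so Y_t = log(x_0) + (mu - sigma^2/2) t + sigma B_t and hence X_t = x_0 * exp((mu - sigma^2/2) t + sigma B_t).
With mu = -4/3, sigma = 2/5, x_0 = 4/3, this gives:
  X_t = 4/3 * exp((-106/75) * t + (2/5) * B_t).
Since sigma*B_t ~ Normal(0, sigma^2 t), E[exp(sigma*B_t)] = exp(sigma^2 t / 2); so E[X_t] = x_0 * exp((mu - sigma^2/2) t) * exp(sigma^2 t / 2) = x_0 * exp(mu t) = 4*exp(-4*t/3)/3.
Var(X_t) = E[X_t^2] - (E[X_t])^2 = x_0^2 * exp(2 mu t) * (exp(sigma^2 t) - 1) = (16*exp(4*t/25) - 16)*exp(-8*t/3)/9.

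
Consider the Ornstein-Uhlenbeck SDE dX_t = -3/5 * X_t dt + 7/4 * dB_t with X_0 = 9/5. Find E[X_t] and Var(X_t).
E[X_t] = 9*exp(-3*t/5)/5; Var(X_t) = 245/96 - 245*exp(-6*t/5)/96

The OU SDE dX = -theta X dt + sigma dB admits the integrating factor exp(theta t): d(exp(theta t) X_t) = sigma exp(theta t) dB_t. Integrating from 0 to t:
  X_t = x_0 * exp(-theta t) + sigma * int_0^t exp(-theta (t-s)) dB_s.
The Itô integral has mean 0 and (by the Itô isometry) variance sigma^2 * int_0^t exp(-2 theta (t - s)) ds = sigma^2 * (1 - exp(-2 theta t)) / (2 theta).
With theta = 3/5, sigma = 7/4, x_0 = 9/5:
  E[X_t] = 9/5 * exp(-3/5 t) = 9*exp(-3*t/5)/5
  Var(X_t) = (7/4)^2 * (1 - exp(-2*3/5 t)) / (2 * 3/5) = 245/96 - 245*exp(-6*t/5)/96.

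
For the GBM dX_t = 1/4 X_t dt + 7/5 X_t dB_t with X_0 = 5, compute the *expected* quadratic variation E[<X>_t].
E[<X>_t] = 2450*exp(123*t/50)/123 - 2450/123

<X>_t = int_0^t ((7/5) * X_s)^2 ds. Taking expectation inside the integral: E[<X>_t] = (7/5)^2 * int_0^t E[X_s^2] ds. For GBM, E[X_s^2] = x_0^2 * exp((2 mu + sigma^2) s). Integrating:
  E[<X>_t] = (7/5)^2 * 5^2 * (exp((2*(1/4) + (7/5)^2) t) - 1) / (2*(1/4) + (7/5)^2)
           = (7/5)^2 * 5^2 * (exp((123/50) t) - 1) / (123/50) = 2450*exp(123*t/50)/123 - 2450/123.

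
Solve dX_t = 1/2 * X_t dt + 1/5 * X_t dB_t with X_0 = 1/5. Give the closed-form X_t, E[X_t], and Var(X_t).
X_t = 1/5 * exp((12/25) t + (1/5) B_t); E[X_t] = exp(t/2)/5; Var(X_t) = (exp(t/25) - 1)*exp(t)/25

For GBM dX = mu X dt + sigma X dB with X_0 = x_0, apply Itô to Y = log X: dY = (mu - sigma^2/2) dt + sigma dB, so Y_t = log(x_0) + (mu - sigma^2/2) t + sigma B_t and hence X_t = x_0 * exp((mu - sigma^2/2) t + sigma B_t).
With mu = 1/2, sigma = 1/5, x_0 = 1/5, this gives:
  X_t = 1/5 * exp((12/25) * t + (1/5) * B_t).
Since sigma*B_t ~ Normal(0, sigma^2 t), E[exp(sigma*B_t)] = exp(sigma^2 t / 2); so E[X_t] = x_0 * exp((mu - sigma^2/2) t) * exp(sigma^2 t / 2) = x_0 * exp(mu t) = exp(t/2)/5.
Var(X_t) = E[X_t^2] - (E[X_t])^2 = x_0^2 * exp(2 mu t) * (exp(sigma^2 t) - 1) = (exp(t/25) - 1)*exp(t)/25.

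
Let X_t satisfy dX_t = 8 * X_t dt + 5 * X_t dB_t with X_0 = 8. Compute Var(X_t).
Var(X_t) = 64*(exp(25*t) - 1)*exp(16*t)

For GBM dX = mu X dt + sigma X dB with X_0 = x_0, apply Itô to Y = log X: dY = (mu - sigma^2/2) dt + sigma dB, so Y_t = log(x_0) + (mu - sigma^2/2) t + sigma B_t and hence X_t = x_0 * exp((mu - sigma^2/2) t + sigma B_t).
With mu = 8, sigma = 5, x_0 = 8, this gives:
  X_t = 8 * exp((-9/2) * t + (5) * B_t).
Since sigma*B_t ~ Normal(0, sigma^2 t), E[exp(sigma*B_t)] = exp(sigma^2 t / 2); so E[X_t] = x_0 * exp((mu - sigma^2/2) t) * exp(sigma^2 t / 2) = x_0 * exp(mu t) = 8*exp(8*t).
Var(X_t) = E[X_t^2] - (E[X_t])^2 = x_0^2 * exp(2 mu t) * (exp(sigma^2 t) - 1) = 64*(exp(25*t) - 1)*exp(16*t).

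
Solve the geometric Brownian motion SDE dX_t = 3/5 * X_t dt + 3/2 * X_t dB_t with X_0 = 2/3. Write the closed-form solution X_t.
X_t = 2/3 * exp((-21/40) * t + (3/2) * B_t)

For GBM dX = mu X dt + sigma X dB with X_0 = x_0, apply Itô to Y = log X: dY = (mu - sigma^2/2) dt + sigma dB, so Y_t = log(x_0) + (mu - sigma^2/2) t + sigma B_t and hence X_t = x_0 * exp((mu - sigma^2/2) t + sigma B_t).
With mu = 3/5, sigma = 3/2, x_0 = 2/3, this gives:
  X_t = 2/3 * exp((-21/40) * t + (3/2) * B_t).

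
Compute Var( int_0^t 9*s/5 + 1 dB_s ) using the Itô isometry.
Var = t*(27*t^2 + 45*t + 25)/25

The Itô integral of a deterministic integrand f(s) has mean 0 because each increment f(s) * (B_{s+ds} - B_s) has mean 0. By the Itô isometry:
  Var( int_0^t f(s) dB_s ) = E[ (int_0^t f(s) dB_s)^2 ] = int_0^t f(s)^2 ds.
Here f(s) = 9*s/5 + 1, so f(s)^2 = (9*s + 5)^2/25. Integrate:
  int_0^t ((9*s + 5)^2/25) ds = t*(27*t^2 + 45*t + 25)/25.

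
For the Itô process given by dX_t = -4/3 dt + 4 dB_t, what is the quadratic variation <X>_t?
<X>_t = 16*t

For an Itô process dX_t = a(t) dt + b(t) dB_t, the quadratic variation is <X>_t = int_0^t b(s)^2 ds (the drift term does not contribute). Here b(s) = 4, so
  b(s)^2 = 16.
Integrating from 0 to t:
  <X>_t = int_0^t (16) ds = 16*t.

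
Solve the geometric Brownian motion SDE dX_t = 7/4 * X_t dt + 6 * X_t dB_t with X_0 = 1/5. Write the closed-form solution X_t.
X_t = 1/5 * exp((-65/4) * t + (6) * B_t)

For GBM dX = mu X dt + sigma X dB with X_0 = x_0, apply Itô to Y = log X: dY = (mu - sigma^2/2) dt + sigma dB, so Y_t = log(x_0) + (mu - sigma^2/2) t + sigma B_t and hence X_t = x_0 * exp((mu - sigma^2/2) t + sigma B_t).
With mu = 7/4, sigma = 6, x_0 = 1/5, this gives:
  X_t = 1/5 * exp((-65/4) * t + (6) * B_t).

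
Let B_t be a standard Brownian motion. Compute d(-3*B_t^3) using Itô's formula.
d(-3*B_t^3) = (-9*B_t) dt + (-9*B_t^2) dB_t

Itô's formula for f(B_t) gives d f(B_t) = f'(B_t) dB_t + (1/2) f''(B_t) dt. Compute derivatives of f(x) = -3*x^3:
  f'(x)  = -9*x^2
  f''(x) = -18*x
Substitute x = B_t and multiply the f'' term by 1/2:
  drift     = (1/2) * (-18*x) evaluated at B_t = -9*B_t
  diffusion = (-9*x^2) evaluated at B_t = -9*B_t^2
Therefore d(-3*B_t^3) = (-9*B_t) dt + (-9*B_t^2) dB_t.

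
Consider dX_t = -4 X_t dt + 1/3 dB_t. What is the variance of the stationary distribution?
lim Var(X_t) = 1/72

The OU SDE dX = -theta X dt + sigma dB admits the integrating factor exp(theta t): d(exp(theta t) X_t) = sigma exp(theta t) dB_t. Integrating from 0 to t gives X_t = x_0 * exp(-theta t) + sigma * int_0^t exp(-theta (t-s)) dB_s for any initial x_0. The Itô integral has variance (by the Itô isometry) sigma^2 * int_0^t exp(-2 theta (t - s)) ds = sigma^2 * (1 - exp(-2 theta t)) / (2 theta), independent of x_0.
With theta = 4, sigma = 1/3:
  Var(X_t) = (1/3)^2 * (1 - exp(-2*4 t)) / (2 * 4) = 1/72 - exp(-8*t)/72.
As t -> infinity, exp(-2*4 t) -> 0, so the stationary variance is sigma^2 / (2 theta) = 1/72.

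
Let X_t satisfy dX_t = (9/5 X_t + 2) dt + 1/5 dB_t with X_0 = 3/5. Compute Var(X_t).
Var(X_t) = exp(18*t/5)/90 - 1/90

The variance V(t) = Var(X_t) satisfies V'(t) = 2 a V(t) + c^2 with V(0) = 0 (drift coefficient is linear in X, diffusion is constant). With a = 9/5, c = 1/5, the solution is
  V(t) = (c^2 / (2 a)) * (exp(2 a t) - 1)
       = ((1/5)^2 / (2*(9/5))) * (exp((18/5) t) - 1)
       = exp(18*t/5)/90 - 1/90.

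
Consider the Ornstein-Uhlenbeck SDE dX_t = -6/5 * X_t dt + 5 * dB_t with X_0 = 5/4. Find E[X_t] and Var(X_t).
E[X_t] = 5*exp(-6*t/5)/4; Var(X_t) = 125/12 - 125*exp(-12*t/5)/12

The OU SDE dX = -theta X dt + sigma dB admits the integrating factor exp(theta t): d(exp(theta t) X_t) = sigma exp(theta t) dB_t. Integrating from 0 to t:
  X_t = x_0 * exp(-theta t) + sigma * int_0^t exp(-theta (t-s)) dB_s.
The Itô integral has mean 0 and (by the Itô isometry) variance sigma^2 * int_0^t exp(-2 theta (t - s)) ds = sigma^2 * (1 - exp(-2 theta t)) / (2 theta).
With theta = 6/5, sigma = 5, x_0 = 5/4:
  E[X_t] = 5/4 * exp(-6/5 t) = 5*exp(-6*t/5)/4
  Var(X_t) = (5)^2 * (1 - exp(-2*6/5 t)) / (2 * 6/5) = 125/12 - 125*exp(-12*t/5)/12.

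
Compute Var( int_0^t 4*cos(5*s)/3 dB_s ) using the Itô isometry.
Var = 8*t/9 + 4*sin(10*t)/45

The Itô integral of a deterministic integrand f(s) has mean 0 because each increment f(s) * (B_{s+ds} - B_s) has mean 0. By the Itô isometry:
  Var( int_0^t f(s) dB_s ) = E[ (int_0^t f(s) dB_s)^2 ] = int_0^t f(s)^2 ds.
Here f(s) = 4*cos(5*s)/3, so f(s)^2 = 16*cos(5*s)^2/9. Integrate:
  int_0^t (16*cos(5*s)^2/9) ds = 8*t/9 + 4*sin(10*t)/45.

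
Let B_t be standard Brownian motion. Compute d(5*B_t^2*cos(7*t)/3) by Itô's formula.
d(5*B_t^2*cos(7*t)/3) = (-35*B_t^2*sin(7*t)/3 + 5*cos(7*t)/3) dt + (10*B_t*cos(7*t)/3) dB_t

Itô's formula for f(t, x): d f(t, B_t) = (f_t + (1/2) f_xx) dt + f_x dB_t. Compute partials of f(t, x) = 5*x^2*cos(7*t)/3:
  f_t(t,x)  = -35*x^2*sin(7*t)/3
  f_x(t,x)  = 10*x*cos(7*t)/3
  f_xx(t,x) = 10*cos(7*t)/3
Assemble drift = f_t + (1/2) f_xx = -35*x^2*sin(7*t)/3 + 5*cos(7*t)/3 and diffusion = f_x = 10*x*cos(7*t)/3. Substituting x = B_t:
  d(5*B_t^2*cos(7*t)/3) = (-35*B_t^2*sin(7*t)/3 + 5*cos(7*t)/3) dt + (10*B_t*cos(7*t)/3) dB_t.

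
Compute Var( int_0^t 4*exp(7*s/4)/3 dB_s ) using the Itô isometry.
Var = 32*exp(7*t/2)/63 - 32/63

The Itô integral of a deterministic integrand f(s) has mean 0 because each increment f(s) * (B_{s+ds} - B_s) has mean 0. By the Itô isometry:
  Var( int_0^t f(s) dB_s ) = E[ (int_0^t f(s) dB_s)^2 ] = int_0^t f(s)^2 ds.
Here f(s) = 4*exp(7*s/4)/3, so f(s)^2 = 16*exp(7*s/2)/9. Integrate:
  int_0^t (16*exp(7*s/2)/9) ds = 32*exp(7*t/2)/63 - 32/63.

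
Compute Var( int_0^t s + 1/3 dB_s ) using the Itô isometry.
Var = t*(3*t^2 + 3*t + 1)/9

The Itô integral of a deterministic integrand f(s) has mean 0 because each increment f(s) * (B_{s+ds} - B_s) has mean 0. By the Itô isometry:
  Var( int_0^t f(s) dB_s ) = E[ (int_0^t f(s) dB_s)^2 ] = int_0^t f(s)^2 ds.
Here f(s) = s + 1/3, so f(s)^2 = (3*s + 1)^2/9. Integrate:
  int_0^t ((3*s + 1)^2/9) ds = t*(3*t^2 + 3*t + 1)/9.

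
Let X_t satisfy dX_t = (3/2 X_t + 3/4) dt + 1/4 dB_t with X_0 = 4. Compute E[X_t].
E[X_t] = 9*exp(3*t/2)/2 - 1/2

Taking expectations and using E[dB_t] = 0, the mean m(t) = E[X_t] satisfies the ODE m'(t) = a m(t) + b with m(0) = x_0. With a = 3/2, b = 3/4, x_0 = 4, the solution is
  m(t) = x_0 * exp(a t) + (b/a) * (exp(a t) - 1)
       = 4 * exp((3/2) t) + ((3/4)/(3/2)) * (exp((3/2) t) - 1)
       = 9*exp(3*t/2)/2 - 1/2.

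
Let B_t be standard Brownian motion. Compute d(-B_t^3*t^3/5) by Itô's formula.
d(-B_t^3*t^3/5) = (3*B_t*t^2*(-B_t^2 - t)/5) dt + (-3*B_t^2*t^3/5) dB_t

Itô's formula for f(t, x): d f(t, B_t) = (f_t + (1/2) f_xx) dt + f_x dB_t. Compute partials of f(t, x) = -t^3*x^3/5:
  f_t(t,x)  = -3*t^2*x^3/5
  f_x(t,x)  = -3*t^3*x^2/5
  f_xx(t,x) = -6*t^3*x/5
Assemble drift = f_t + (1/2) f_xx = 3*t^2*x*(-t - x^2)/5 and diffusion = f_x = -3*t^3*x^2/5. Substituting x = B_t:
  d(-B_t^3*t^3/5) = (3*B_t*t^2*(-B_t^2 - t)/5) dt + (-3*B_t^2*t^3/5) dB_t.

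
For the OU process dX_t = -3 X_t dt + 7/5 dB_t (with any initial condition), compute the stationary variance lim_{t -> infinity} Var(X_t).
lim Var(X_t) = 49/150

The OU SDE dX = -theta X dt + sigma dB admits the integrating factor exp(theta t): d(exp(theta t) X_t) = sigma exp(theta t) dB_t. Integrating from 0 to t gives X_t = x_0 * exp(-theta t) + sigma * int_0^t exp(-theta (t-s)) dB_s for any initial x_0. The Itô integral has variance (by the Itô isometry) sigma^2 * int_0^t exp(-2 theta (t - s)) ds = sigma^2 * (1 - exp(-2 theta t)) / (2 theta), independent of x_0.
With theta = 3, sigma = 7/5:
  Var(X_t) = (7/5)^2 * (1 - exp(-2*3 t)) / (2 * 3) = 49/150 - 49*exp(-6*t)/150.
As t -> infinity, exp(-2*3 t) -> 0, so the stationary variance is sigma^2 / (2 theta) = 49/150.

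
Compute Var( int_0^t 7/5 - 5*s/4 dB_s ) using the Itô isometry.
Var = t*(625*t^2 - 2100*t + 2352)/1200

The Itô integral of a deterministic integrand f(s) has mean 0 because each increment f(s) * (B_{s+ds} - B_s) has mean 0. By the Itô isometry:
  Var( int_0^t f(s) dB_s ) = E[ (int_0^t f(s) dB_s)^2 ] = int_0^t f(s)^2 ds.
Here f(s) = 7/5 - 5*s/4, so f(s)^2 = (25*s - 28)^2/400. Integrate:
  int_0^t ((25*s - 28)^2/400) ds = t*(625*t^2 - 2100*t + 2352)/1200.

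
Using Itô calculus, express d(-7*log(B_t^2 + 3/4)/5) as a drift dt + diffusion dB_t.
d(-7*log(B_t^2 + 3/4)/5) = (28*(4*B_t^2 - 3)/(5*(4*B_t^2 + 3)^2)) dt + (-56*B_t/(20*B_t^2 + 15)) dB_t

Itô's formula for f(B_t) gives d f(B_t) = f'(B_t) dB_t + (1/2) f''(B_t) dt. Compute derivatives of f(x) = -7*log(x^2 + 3/4)/5:
  f'(x)  = -56*x/(20*x^2 + 15)
  f''(x) = 56*(4*x^2 - 3)/(5*(4*x^2 + 3)^2)
Substitute x = B_t and multiply the f'' term by 1/2:
  drift     = (1/2) * (56*(4*x^2 - 3)/(5*(4*x^2 + 3)^2)) evaluated at B_t = 28*(4*B_t^2 - 3)/(5*(4*B_t^2 + 3)^2)
  diffusion = (-56*x/(20*x^2 + 15)) evaluated at B_t = -56*B_t/(20*B_t^2 + 15)
Therefore d(-7*log(B_t^2 + 3/4)/5) = (28*(4*B_t^2 - 3)/(5*(4*B_t^2 + 3)^2)) dt + (-56*B_t/(20*B_t^2 + 15)) dB_t.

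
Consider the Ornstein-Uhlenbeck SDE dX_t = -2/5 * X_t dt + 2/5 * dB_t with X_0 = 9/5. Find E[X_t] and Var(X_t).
E[X_t] = 9*exp(-2*t/5)/5; Var(X_t) = 1/5 - exp(-4*t/5)/5

The OU SDE dX = -theta X dt + sigma dB admits the integrating factor exp(theta t): d(exp(theta t) X_t) = sigma exp(theta t) dB_t. Integrating from 0 to t:
  X_t = x_0 * exp(-theta t) + sigma * int_0^t exp(-theta (t-s)) dB_s.
The Itô integral has mean 0 and (by the Itô isometry) variance sigma^2 * int_0^t exp(-2 theta (t - s)) ds = sigma^2 * (1 - exp(-2 theta t)) / (2 theta).
With theta = 2/5, sigma = 2/5, x_0 = 9/5:
  E[X_t] = 9/5 * exp(-2/5 t) = 9*exp(-2*t/5)/5
  Var(X_t) = (2/5)^2 * (1 - exp(-2*2/5 t)) / (2 * 2/5) = 1/5 - exp(-4*t/5)/5.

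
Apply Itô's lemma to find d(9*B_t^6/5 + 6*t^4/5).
d(9*B_t^6/5 + 6*t^4/5) = (27*B_t^4 + 24*t^3/5) dt + (54*B_t^5/5) dB_t

Itô's formula for f(t, x): d f(t, B_t) = (f_t + (1/2) f_xx) dt + f_x dB_t. Compute partials of f(t, x) = 6*t^4/5 + 9*x^6/5:
  f_t(t,x)  = 24*t^3/5
  f_x(t,x)  = 54*x^5/5
  f_xx(t,x) = 54*x^4
Assemble drift = f_t + (1/2) f_xx = 24*t^3/5 + 27*x^4 and diffusion = f_x = 54*x^5/5. Substituting x = B_t:
  d(9*B_t^6/5 + 6*t^4/5) = (27*B_t^4 + 24*t^3/5) dt + (54*B_t^5/5) dB_t.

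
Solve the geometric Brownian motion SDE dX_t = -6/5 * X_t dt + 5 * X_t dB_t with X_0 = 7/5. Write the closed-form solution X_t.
X_t = 7/5 * exp((-137/10) * t + (5) * B_t)

For GBM dX = mu X dt + sigma X dB with X_0 = x_0, apply Itô to Y = log X: dY = (mu - sigma^2/2) dt + sigma dB, so Y_t = log(x_0) + (mu - sigma^2/2) t + sigma B_t and hence X_t = x_0 * exp((mu - sigma^2/2) t + sigma B_t).
With mu = -6/5, sigma = 5, x_0 = 7/5, this gives:
  X_t = 7/5 * exp((-137/10) * t + (5) * B_t).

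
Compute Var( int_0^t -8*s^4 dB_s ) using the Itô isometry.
Var = 64*t^9/9

The Itô integral of a deterministic integrand f(s) has mean 0 because each increment f(s) * (B_{s+ds} - B_s) has mean 0. By the Itô isometry:
  Var( int_0^t f(s) dB_s ) = E[ (int_0^t f(s) dB_s)^2 ] = int_0^t f(s)^2 ds.
Here f(s) = -8*s^4, so f(s)^2 = 64*s^8. Integrate:
  int_0^t (64*s^8) ds = 64*t^9/9.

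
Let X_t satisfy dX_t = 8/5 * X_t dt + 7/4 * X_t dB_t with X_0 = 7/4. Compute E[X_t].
E[X_t] = 7*exp(8*t/5)/4

For GBM dX = mu X dt + sigma X dB with X_0 = x_0, apply Itô to Y = log X: dY = (mu - sigma^2/2) dt + sigma dB, so Y_t = log(x_0) + (mu - sigma^2/2) t + sigma B_t and hence X_t = x_0 * exp((mu - sigma^2/2) t + sigma B_t).
With mu = 8/5, sigma = 7/4, x_0 = 7/4, this gives:
  X_t = 7/4 * exp((11/160) * t + (7/4) * B_t).
Since sigma*B_t ~ Normal(0, sigma^2 t), E[exp(sigma*B_t)] = exp(sigma^2 t / 2); so E[X_t] = x_0 * exp((mu - sigma^2/2) t) * exp(sigma^2 t / 2) = x_0 * exp(mu t) = 7*exp(8*t/5)/4.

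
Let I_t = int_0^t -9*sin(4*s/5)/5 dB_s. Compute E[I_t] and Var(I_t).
E[I_t] = 0; Var(I_t) = 81*t/50 - 81*sin(4*t/5)*cos(4*t/5)/40

The Itô integral of a deterministic integrand f(s) has mean 0 because each increment f(s) * (B_{s+ds} - B_s) has mean 0. By the Itô isometry:
  Var( int_0^t f(s) dB_s ) = E[ (int_0^t f(s) dB_s)^2 ] = int_0^t f(s)^2 ds.
Here f(s) = -9*sin(4*s/5)/5, so f(s)^2 = 81*sin(4*s/5)^2/25. Integrate:
  int_0^t (81*sin(4*s/5)^2/25) ds = 81*t/50 - 81*sin(4*t/5)*cos(4*t/5)/40.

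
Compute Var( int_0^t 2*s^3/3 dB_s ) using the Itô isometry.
Var = 4*t^7/63

The Itô integral of a deterministic integrand f(s) has mean 0 because each increment f(s) * (B_{s+ds} - B_s) has mean 0. By the Itô isometry:
  Var( int_0^t f(s) dB_s ) = E[ (int_0^t f(s) dB_s)^2 ] = int_0^t f(s)^2 ds.
Here f(s) = 2*s^3/3, so f(s)^2 = 4*s^6/9. Integrate:
  int_0^t (4*s^6/9) ds = 4*t^7/63.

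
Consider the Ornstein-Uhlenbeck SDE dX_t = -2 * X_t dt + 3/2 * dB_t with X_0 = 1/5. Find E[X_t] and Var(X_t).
E[X_t] = exp(-2*t)/5; Var(X_t) = 9/16 - 9*exp(-4*t)/16

The OU SDE dX = -theta X dt + sigma dB admits the integrating factor exp(theta t): d(exp(theta t) X_t) = sigma exp(theta t) dB_t. Integrating from 0 to t:
  X_t = x_0 * exp(-theta t) + sigma * int_0^t exp(-theta (t-s)) dB_s.
The Itô integral has mean 0 and (by the Itô isometry) variance sigma^2 * int_0^t exp(-2 theta (t - s)) ds = sigma^2 * (1 - exp(-2 theta t)) / (2 theta).
With theta = 2, sigma = 3/2, x_0 = 1/5:
  E[X_t] = 1/5 * exp(-2 t) = exp(-2*t)/5
  Var(X_t) = (3/2)^2 * (1 - exp(-2*2 t)) / (2 * 2) = 9/16 - 9*exp(-4*t)/16.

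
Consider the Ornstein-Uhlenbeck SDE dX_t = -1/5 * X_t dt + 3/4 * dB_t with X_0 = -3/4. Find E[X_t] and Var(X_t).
E[X_t] = -3*exp(-t/5)/4; Var(X_t) = 45/32 - 45*exp(-2*t/5)/32

The OU SDE dX = -theta X dt + sigma dB admits the integrating factor exp(theta t): d(exp(theta t) X_t) = sigma exp(theta t) dB_t. Integrating from 0 to t:
  X_t = x_0 * exp(-theta t) + sigma * int_0^t exp(-theta (t-s)) dB_s.
The Itô integral has mean 0 and (by the Itô isometry) variance sigma^2 * int_0^t exp(-2 theta (t - s)) ds = sigma^2 * (1 - exp(-2 theta t)) / (2 theta).
With theta = 1/5, sigma = 3/4, x_0 = -3/4:
  E[X_t] = -3/4 * exp(-1/5 t) = -3*exp(-t/5)/4
  Var(X_t) = (3/4)^2 * (1 - exp(-2*1/5 t)) / (2 * 1/5) = 45/32 - 45*exp(-2*t/5)/32.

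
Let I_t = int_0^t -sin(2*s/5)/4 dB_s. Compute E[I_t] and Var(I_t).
E[I_t] = 0; Var(I_t) = t/32 - 5*sin(4*t/5)/128

The Itô integral of a deterministic integrand f(s) has mean 0 because each increment f(s) * (B_{s+ds} - B_s) has mean 0. By the Itô isometry:
  Var( int_0^t f(s) dB_s ) = E[ (int_0^t f(s) dB_s)^2 ] = int_0^t f(s)^2 ds.
Here f(s) = -sin(2*s/5)/4, so f(s)^2 = sin(2*s/5)^2/16. Integrate:
  int_0^t (sin(2*s/5)^2/16) ds = t/32 - 5*sin(4*t/5)/128.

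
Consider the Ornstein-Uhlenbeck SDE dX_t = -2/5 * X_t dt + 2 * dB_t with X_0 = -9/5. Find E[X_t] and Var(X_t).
E[X_t] = -9*exp(-2*t/5)/5; Var(X_t) = 5 - 5*exp(-4*t/5)

The OU SDE dX = -theta X dt + sigma dB admits the integrating factor exp(theta t): d(exp(theta t) X_t) = sigma exp(theta t) dB_t. Integrating from 0 to t:
  X_t = x_0 * exp(-theta t) + sigma * int_0^t exp(-theta (t-s)) dB_s.
The Itô integral has mean 0 and (by the Itô isometry) variance sigma^2 * int_0^t exp(-2 theta (t - s)) ds = sigma^2 * (1 - exp(-2 theta t)) / (2 theta).
With theta = 2/5, sigma = 2, x_0 = -9/5:
  E[X_t] = -9/5 * exp(-2/5 t) = -9*exp(-2*t/5)/5
  Var(X_t) = (2)^2 * (1 - exp(-2*2/5 t)) / (2 * 2/5) = 5 - 5*exp(-4*t/5).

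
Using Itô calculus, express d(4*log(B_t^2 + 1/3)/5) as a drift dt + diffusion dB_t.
d(4*log(B_t^2 + 1/3)/5) = (12*(1 - 3*B_t^2)/(5*(3*B_t^2 + 1)^2)) dt + (24*B_t/(5*(3*B_t^2 + 1))) dB_t

Itô's formula for f(B_t) gives d f(B_t) = f'(B_t) dB_t + (1/2) f''(B_t) dt. Compute derivatives of f(x) = 4*log(x^2 + 1/3)/5:
  f'(x)  = 24*x/(5*(3*x^2 + 1))
  f''(x) = 24*(1 - 3*x^2)/(5*(3*x^2 + 1)^2)
Substitute x = B_t and multiply the f'' term by 1/2:
  drift     = (1/2) * (24*(1 - 3*x^2)/(5*(3*x^2 + 1)^2)) evaluated at B_t = 12*(1 - 3*B_t^2)/(5*(3*B_t^2 + 1)^2)
  diffusion = (24*x/(5*(3*x^2 + 1))) evaluated at B_t = 24*B_t/(5*(3*B_t^2 + 1))
Therefore d(4*log(B_t^2 + 1/3)/5) = (12*(1 - 3*B_t^2)/(5*(3*B_t^2 + 1)^2)) dt + (24*B_t/(5*(3*B_t^2 + 1))) dB_t.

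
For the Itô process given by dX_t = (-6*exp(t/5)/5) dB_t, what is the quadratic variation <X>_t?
<X>_t = 18*exp(2*t/5)/5 - 18/5

For an Itô process dX_t = a(t) dt + b(t) dB_t, the quadratic variation is <X>_t = int_0^t b(s)^2 ds (the drift term does not contribute). Here b(s) = -6*exp(s/5)/5, so
  b(s)^2 = 36*exp(2*s/5)/25.
Integrating from 0 to t:
  <X>_t = int_0^t (36*exp(2*s/5)/25) ds = 18*exp(2*t/5)/5 - 18/5.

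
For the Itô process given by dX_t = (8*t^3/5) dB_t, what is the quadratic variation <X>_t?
<X>_t = 64*t^7/175

For an Itô process dX_t = a(t) dt + b(t) dB_t, the quadratic variation is <X>_t = int_0^t b(s)^2 ds (the drift term does not contribute). Here b(s) = 8*s^3/5, so
  b(s)^2 = 64*s^6/25.
Integrating from 0 to t:
  <X>_t = int_0^t (64*s^6/25) ds = 64*t^7/175.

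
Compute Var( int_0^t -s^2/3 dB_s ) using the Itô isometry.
Var = t^5/45

The Itô integral of a deterministic integrand f(s) has mean 0 because each increment f(s) * (B_{s+ds} - B_s) has mean 0. By the Itô isometry:
  Var( int_0^t f(s) dB_s ) = E[ (int_0^t f(s) dB_s)^2 ] = int_0^t f(s)^2 ds.
Here f(s) = -s^2/3, so f(s)^2 = s^4/9. Integrate:
  int_0^t (s^4/9) ds = t^5/45.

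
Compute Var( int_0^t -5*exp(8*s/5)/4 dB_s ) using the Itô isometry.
Var = 125*exp(16*t/5)/256 - 125/256

The Itô integral of a deterministic integrand f(s) has mean 0 because each increment f(s) * (B_{s+ds} - B_s) has mean 0. By the Itô isometry:
  Var( int_0^t f(s) dB_s ) = E[ (int_0^t f(s) dB_s)^2 ] = int_0^t f(s)^2 ds.
Here f(s) = -5*exp(8*s/5)/4, so f(s)^2 = 25*exp(16*s/5)/16. Integrate:
  int_0^t (25*exp(16*s/5)/16) ds = 125*exp(16*t/5)/256 - 125/256.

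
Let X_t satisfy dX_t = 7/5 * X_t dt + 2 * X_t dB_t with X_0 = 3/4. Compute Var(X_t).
Var(X_t) = 9*(exp(4*t) - 1)*exp(14*t/5)/16

For GBM dX = mu X dt + sigma X dB with X_0 = x_0, apply Itô to Y = log X: dY = (mu - sigma^2/2) dt + sigma dB, so Y_t = log(x_0) + (mu - sigma^2/2) t + sigma B_t and hence X_t = x_0 * exp((mu - sigma^2/2) t + sigma B_t).
With mu = 7/5, sigma = 2, x_0 = 3/4, this gives:
  X_t = 3/4 * exp((-3/5) * t + (2) * B_t).
Since sigma*B_t ~ Normal(0, sigma^2 t), E[exp(sigma*B_t)] = exp(sigma^2 t / 2); so E[X_t] = x_0 * exp((mu - sigma^2/2) t) * exp(sigma^2 t / 2) = x_0 * exp(mu t) = 3*exp(7*t/5)/4.
Var(X_t) = E[X_t^2] - (E[X_t])^2 = x_0^2 * exp(2 mu t) * (exp(sigma^2 t) - 1) = 9*(exp(4*t) - 1)*exp(14*t/5)/16.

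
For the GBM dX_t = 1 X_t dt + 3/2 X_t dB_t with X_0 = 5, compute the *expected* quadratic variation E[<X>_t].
E[<X>_t] = 225*exp(17*t/4)/17 - 225/17

<X>_t = int_0^t ((3/2) * X_s)^2 ds. Taking expectation inside the integral: E[<X>_t] = (3/2)^2 * int_0^t E[X_s^2] ds. For GBM, E[X_s^2] = x_0^2 * exp((2 mu + sigma^2) s). Integrating:
  E[<X>_t] = (3/2)^2 * 5^2 * (exp((2*1 + (3/2)^2) t) - 1) / (2*1 + (3/2)^2)
           = (3/2)^2 * 5^2 * (exp((17/4) t) - 1) / (17/4) = 225*exp(17*t/4)/17 - 225/17.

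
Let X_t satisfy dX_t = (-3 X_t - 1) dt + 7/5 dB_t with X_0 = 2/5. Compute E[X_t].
E[X_t] = -1/3 + 11*exp(-3*t)/15

Taking expectations and using E[dB_t] = 0, the mean m(t) = E[X_t] satisfies the ODE m'(t) = a m(t) + b with m(0) = x_0. With a = -3, b = -1, x_0 = 2/5, the solution is
  m(t) = x_0 * exp(a t) + (b/a) * (exp(a t) - 1)
       = (2/5) * exp((-3) t) + ((-1)/(-3)) * (exp((-3) t) - 1)
       = -1/3 + 11*exp(-3*t)/15.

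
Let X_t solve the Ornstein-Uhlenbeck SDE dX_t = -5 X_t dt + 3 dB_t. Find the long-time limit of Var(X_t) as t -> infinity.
lim Var(X_t) = 9/10

The OU SDE dX = -theta X dt + sigma dB admits the integrating factor exp(theta t): d(exp(theta t) X_t) = sigma exp(theta t) dB_t. Integrating from 0 to t gives X_t = x_0 * exp(-theta t) + sigma * int_0^t exp(-theta (t-s)) dB_s for any initial x_0. The Itô integral has variance (by the Itô isometry) sigma^2 * int_0^t exp(-2 theta (t - s)) ds = sigma^2 * (1 - exp(-2 theta t)) / (2 theta), independent of x_0.
With theta = 5, sigma = 3:
  Var(X_t) = (3)^2 * (1 - exp(-2*5 t)) / (2 * 5) = 9/10 - 9*exp(-10*t)/10.
As t -> infinity, exp(-2*5 t) -> 0, so the stationary variance is sigma^2 / (2 theta) = 9/10.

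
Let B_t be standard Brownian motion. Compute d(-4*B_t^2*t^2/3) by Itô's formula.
d(-4*B_t^2*t^2/3) = (4*t*(-2*B_t^2 - t)/3) dt + (-8*B_t*t^2/3) dB_t

Itô's formula for f(t, x): d f(t, B_t) = (f_t + (1/2) f_xx) dt + f_x dB_t. Compute partials of f(t, x) = -4*t^2*x^2/3:
  f_t(t,x)  = -8*t*x^2/3
  f_x(t,x)  = -8*t^2*x/3
  f_xx(t,x) = -8*t^2/3
Assemble drift = f_t + (1/2) f_xx = 4*t*(-t - 2*x^2)/3 and diffusion = f_x = -8*t^2*x/3. Substituting x = B_t:
  d(-4*B_t^2*t^2/3) = (4*t*(-2*B_t^2 - t)/3) dt + (-8*B_t*t^2/3) dB_t.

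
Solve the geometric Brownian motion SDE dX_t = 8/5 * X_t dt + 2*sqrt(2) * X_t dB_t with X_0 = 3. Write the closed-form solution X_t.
X_t = 3 * exp((-12/5) * t + (2*sqrt(2)) * B_t)

For GBM dX = mu X dt + sigma X dB with X_0 = x_0, apply Itô to Y = log X: dY = (mu - sigma^2/2) dt + sigma dB, so Y_t = log(x_0) + (mu - sigma^2/2) t + sigma B_t and hence X_t = x_0 * exp((mu - sigma^2/2) t + sigma B_t).
With mu = 8/5, sigma = 2*sqrt(2), x_0 = 3, this gives:
  X_t = 3 * exp((-12/5) * t + (2*sqrt(2)) * B_t).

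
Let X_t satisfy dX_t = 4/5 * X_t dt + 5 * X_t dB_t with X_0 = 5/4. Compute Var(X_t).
Var(X_t) = 25*(exp(25*t) - 1)*exp(8*t/5)/16

For GBM dX = mu X dt + sigma X dB with X_0 = x_0, apply Itô to Y = log X: dY = (mu - sigma^2/2) dt + sigma dB, so Y_t = log(x_0) + (mu - sigma^2/2) t + sigma B_t and hence X_t = x_0 * exp((mu - sigma^2/2) t + sigma B_t).
With mu = 4/5, sigma = 5, x_0 = 5/4, this gives:
  X_t = 5/4 * exp((-117/10) * t + (5) * B_t).
Since sigma*B_t ~ Normal(0, sigma^2 t), E[exp(sigma*B_t)] = exp(sigma^2 t / 2); so E[X_t] = x_0 * exp((mu - sigma^2/2) t) * exp(sigma^2 t / 2) = x_0 * exp(mu t) = 5*exp(4*t/5)/4.
Var(X_t) = E[X_t^2] - (E[X_t])^2 = x_0^2 * exp(2 mu t) * (exp(sigma^2 t) - 1) = 25*(exp(25*t) - 1)*exp(8*t/5)/16.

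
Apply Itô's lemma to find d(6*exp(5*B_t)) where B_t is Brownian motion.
d(6*exp(5*B_t)) = (75*exp(5*B_t)) dt + (30*exp(5*B_t)) dB_t

Itô's formula for f(B_t) gives d f(B_t) = f'(B_t) dB_t + (1/2) f''(B_t) dt. Compute derivatives of f(x) = 6*exp(5*x):
  f'(x)  = 30*exp(5*x)
  f''(x) = 150*exp(5*x)
Substitute x = B_t and multiply the f'' term by 1/2:
  drift     = (1/2) * (150*exp(5*x)) evaluated at B_t = 75*exp(5*B_t)
  diffusion = (30*exp(5*x)) evaluated at B_t = 30*exp(5*B_t)
Therefore d(6*exp(5*B_t)) = (75*exp(5*B_t)) dt + (30*exp(5*B_t)) dB_t.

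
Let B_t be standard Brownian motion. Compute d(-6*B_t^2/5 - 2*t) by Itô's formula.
d(-6*B_t^2/5 - 2*t) = (-16/5) dt + (-12*B_t/5) dB_t

Itô's formula for f(t, x): d f(t, B_t) = (f_t + (1/2) f_xx) dt + f_x dB_t. Compute partials of f(t, x) = -2*t - 6*x^2/5:
  f_t(t,x)  = -2
  f_x(t,x)  = -12*x/5
  f_xx(t,x) = -12/5
Assemble drift = f_t + (1/2) f_xx = -16/5 and diffusion = f_x = -12*x/5. Substituting x = B_t:
  d(-6*B_t^2/5 - 2*t) = (-16/5) dt + (-12*B_t/5) dB_t.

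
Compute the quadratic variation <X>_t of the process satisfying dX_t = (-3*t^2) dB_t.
<X>_t = 9*t^5/5

For an Itô process dX_t = a(t) dt + b(t) dB_t, the quadratic variation is <X>_t = int_0^t b(s)^2 ds (the drift term does not contribute). Here b(s) = -3*s^2, so
  b(s)^2 = 9*s^4.
Integrating from 0 to t:
  <X>_t = int_0^t (9*s^4) ds = 9*t^5/5.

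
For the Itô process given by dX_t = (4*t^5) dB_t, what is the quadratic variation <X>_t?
<X>_t = 16*t^11/11

For an Itô process dX_t = a(t) dt + b(t) dB_t, the quadratic variation is <X>_t = int_0^t b(s)^2 ds (the drift term does not contribute). Here b(s) = 4*s^5, so
  b(s)^2 = 16*s^10.
Integrating from 0 to t:
  <X>_t = int_0^t (16*s^10) ds = 16*t^11/11.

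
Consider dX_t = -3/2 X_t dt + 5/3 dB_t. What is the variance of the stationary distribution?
lim Var(X_t) = 25/27

The OU SDE dX = -theta X dt + sigma dB admits the integrating factor exp(theta t): d(exp(theta t) X_t) = sigma exp(theta t) dB_t. Integrating from 0 to t gives X_t = x_0 * exp(-theta t) + sigma * int_0^t exp(-theta (t-s)) dB_s for any initial x_0. The Itô integral has variance (by the Itô isometry) sigma^2 * int_0^t exp(-2 theta (t - s)) ds = sigma^2 * (1 - exp(-2 theta t)) / (2 theta), independent of x_0.
With theta = 3/2, sigma = 5/3:
  Var(X_t) = (5/3)^2 * (1 - exp(-2*3/2 t)) / (2 * 3/2) = 25/27 - 25*exp(-3*t)/27.
As t -> infinity, exp(-2*3/2 t) -> 0, so the stationary variance is sigma^2 / (2 theta) = 25/27.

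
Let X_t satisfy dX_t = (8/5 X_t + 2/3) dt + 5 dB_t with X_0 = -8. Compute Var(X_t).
Var(X_t) = 125*exp(16*t/5)/16 - 125/16

The variance V(t) = Var(X_t) satisfies V'(t) = 2 a V(t) + c^2 with V(0) = 0 (drift coefficient is linear in X, diffusion is constant). With a = 8/5, c = 5, the solution is
  V(t) = (c^2 / (2 a)) * (exp(2 a t) - 1)
       = (5^2 / (2*(8/5))) * (exp((16/5) t) - 1)
       = 125*exp(16*t/5)/16 - 125/16.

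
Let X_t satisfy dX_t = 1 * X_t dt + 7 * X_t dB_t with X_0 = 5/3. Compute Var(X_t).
Var(X_t) = 25*(exp(49*t) - 1)*exp(2*t)/9

For GBM dX = mu X dt + sigma X dB with X_0 = x_0, apply Itô to Y = log X: dY = (mu - sigma^2/2) dt + sigma dB, so Y_t = log(x_0) + (mu - sigma^2/2) t + sigma B_t and hence X_t = x_0 * exp((mu - sigma^2/2) t + sigma B_t).
With mu = 1, sigma = 7, x_0 = 5/3, this gives:
  X_t = 5/3 * exp((-47/2) * t + (7) * B_t).
Since sigma*B_t ~ Normal(0, sigma^2 t), E[exp(sigma*B_t)] = exp(sigma^2 t / 2); so E[X_t] = x_0 * exp((mu - sigma^2/2) t) * exp(sigma^2 t / 2) = x_0 * exp(mu t) = 5*exp(t)/3.
Var(X_t) = E[X_t^2] - (E[X_t])^2 = x_0^2 * exp(2 mu t) * (exp(sigma^2 t) - 1) = 25*(exp(49*t) - 1)*exp(2*t)/9.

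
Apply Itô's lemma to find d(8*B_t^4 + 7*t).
d(8*B_t^4 + 7*t) = (48*B_t^2 + 7) dt + (32*B_t^3) dB_t

Itô's formula for f(t, x): d f(t, B_t) = (f_t + (1/2) f_xx) dt + f_x dB_t. Compute partials of f(t, x) = 7*t + 8*x^4:
  f_t(t,x)  = 7
  f_x(t,x)  = 32*x^3
  f_xx(t,x) = 96*x^2
Assemble drift = f_t + (1/2) f_xx = 48*x^2 + 7 and diffusion = f_x = 32*x^3. Substituting x = B_t:
  d(8*B_t^4 + 7*t) = (48*B_t^2 + 7) dt + (32*B_t^3) dB_t.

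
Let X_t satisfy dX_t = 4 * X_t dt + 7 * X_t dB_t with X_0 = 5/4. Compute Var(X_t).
Var(X_t) = 25*(exp(49*t) - 1)*exp(8*t)/16

For GBM dX = mu X dt + sigma X dB with X_0 = x_0, apply Itô to Y = log X: dY = (mu - sigma^2/2) dt + sigma dB, so Y_t = log(x_0) + (mu - sigma^2/2) t + sigma B_t and hence X_t = x_0 * exp((mu - sigma^2/2) t + sigma B_t).
With mu = 4, sigma = 7, x_0 = 5/4, this gives:
  X_t = 5/4 * exp((-41/2) * t + (7) * B_t).
Since sigma*B_t ~ Normal(0, sigma^2 t), E[exp(sigma*B_t)] = exp(sigma^2 t / 2); so E[X_t] = x_0 * exp((mu - sigma^2/2) t) * exp(sigma^2 t / 2) = x_0 * exp(mu t) = 5*exp(4*t)/4.
Var(X_t) = E[X_t^2] - (E[X_t])^2 = x_0^2 * exp(2 mu t) * (exp(sigma^2 t) - 1) = 25*(exp(49*t) - 1)*exp(8*t)/16.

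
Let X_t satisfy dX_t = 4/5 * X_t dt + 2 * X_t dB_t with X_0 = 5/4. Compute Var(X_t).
Var(X_t) = 25*(exp(4*t) - 1)*exp(8*t/5)/16

For GBM dX = mu X dt + sigma X dB with X_0 = x_0, apply Itô to Y = log X: dY = (mu - sigma^2/2) dt + sigma dB, so Y_t = log(x_0) + (mu - sigma^2/2) t + sigma B_t and hence X_t = x_0 * exp((mu - sigma^2/2) t + sigma B_t).
With mu = 4/5, sigma = 2, x_0 = 5/4, this gives:
  X_t = 5/4 * exp((-6/5) * t + (2) * B_t).
Since sigma*B_t ~ Normal(0, sigma^2 t), E[exp(sigma*B_t)] = exp(sigma^2 t / 2); so E[X_t] = x_0 * exp((mu - sigma^2/2) t) * exp(sigma^2 t / 2) = x_0 * exp(mu t) = 5*exp(4*t/5)/4.
Var(X_t) = E[X_t^2] - (E[X_t])^2 = x_0^2 * exp(2 mu t) * (exp(sigma^2 t) - 1) = 25*(exp(4*t) - 1)*exp(8*t/5)/16.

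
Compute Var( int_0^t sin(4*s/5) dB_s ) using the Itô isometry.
Var = t/2 - 5*sin(4*t/5)*cos(4*t/5)/8

The Itô integral of a deterministic integrand f(s) has mean 0 because each increment f(s) * (B_{s+ds} - B_s) has mean 0. By the Itô isometry:
  Var( int_0^t f(s) dB_s ) = E[ (int_0^t f(s) dB_s)^2 ] = int_0^t f(s)^2 ds.
Here f(s) = sin(4*s/5), so f(s)^2 = sin(4*s/5)^2. Integrate:
  int_0^t (sin(4*s/5)^2) ds = t/2 - 5*sin(4*t/5)*cos(4*t/5)/8.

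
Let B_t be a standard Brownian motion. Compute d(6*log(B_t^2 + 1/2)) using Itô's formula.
d(6*log(B_t^2 + 1/2)) = (12*(1 - 2*B_t^2)/(2*B_t^2 + 1)^2) dt + (24*B_t/(2*B_t^2 + 1)) dB_t

Itô's formula for f(B_t) gives d f(B_t) = f'(B_t) dB_t + (1/2) f''(B_t) dt. Compute derivatives of f(x) = 6*log(x^2 + 1/2):
  f'(x)  = 24*x/(2*x^2 + 1)
  f''(x) = 24*(1 - 2*x^2)/(2*x^2 + 1)^2
Substitute x = B_t and multiply the f'' term by 1/2:
  drift     = (1/2) * (24*(1 - 2*x^2)/(2*x^2 + 1)^2) evaluated at B_t = 12*(1 - 2*B_t^2)/(2*B_t^2 + 1)^2
  diffusion = (24*x/(2*x^2 + 1)) evaluated at B_t = 24*B_t/(2*B_t^2 + 1)
Therefore d(6*log(B_t^2 + 1/2)) = (12*(1 - 2*B_t^2)/(2*B_t^2 + 1)^2) dt + (24*B_t/(2*B_t^2 + 1)) dB_t.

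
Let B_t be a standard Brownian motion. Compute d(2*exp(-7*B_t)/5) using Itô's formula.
d(2*exp(-7*B_t)/5) = (49*exp(-7*B_t)/5) dt + (-14*exp(-7*B_t)/5) dB_t

Itô's formula for f(B_t) gives d f(B_t) = f'(B_t) dB_t + (1/2) f''(B_t) dt. Compute derivatives of f(x) = 2*exp(-7*x)/5:
  f'(x)  = -14*exp(-7*x)/5
  f''(x) = 98*exp(-7*x)/5
Substitute x = B_t and multiply the f'' term by 1/2:
  drift     = (1/2) * (98*exp(-7*x)/5) evaluated at B_t = 49*exp(-7*B_t)/5
  diffusion = (-14*exp(-7*x)/5) evaluated at B_t = -14*exp(-7*B_t)/5
Therefore d(2*exp(-7*B_t)/5) = (49*exp(-7*B_t)/5) dt + (-14*exp(-7*B_t)/5) dB_t.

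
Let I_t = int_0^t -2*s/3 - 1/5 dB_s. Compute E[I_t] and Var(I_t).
E[I_t] = 0; Var(I_t) = t*(100*t^2 + 90*t + 27)/675

The Itô integral of a deterministic integrand f(s) has mean 0 because each increment f(s) * (B_{s+ds} - B_s) has mean 0. By the Itô isometry:
  Var( int_0^t f(s) dB_s ) = E[ (int_0^t f(s) dB_s)^2 ] = int_0^t f(s)^2 ds.
Here f(s) = -2*s/3 - 1/5, so f(s)^2 = (10*s + 3)^2/225. Integrate:
  int_0^t ((10*s + 3)^2/225) ds = t*(100*t^2 + 90*t + 27)/675.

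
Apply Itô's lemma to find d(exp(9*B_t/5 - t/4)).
d(exp(9*B_t/5 - t/4)) = (137*exp(9*B_t/5 - t/4)/100) dt + (9*exp(9*B_t/5 - t/4)/5) dB_t

Itô's formula for f(t, x): d f(t, B_t) = (f_t + (1/2) f_xx) dt + f_x dB_t. Compute partials of f(t, x) = exp(-t/4 + 9*x/5):
  f_t(t,x)  = -exp(-t/4 + 9*x/5)/4
  f_x(t,x)  = 9*exp(-t/4 + 9*x/5)/5
  f_xx(t,x) = 81*exp(-t/4 + 9*x/5)/25
Assemble drift = f_t + (1/2) f_xx = 137*exp(-t/4 + 9*x/5)/100 and diffusion = f_x = 9*exp(-t/4 + 9*x/5)/5. Substituting x = B_t:
  d(exp(9*B_t/5 - t/4)) = (137*exp(9*B_t/5 - t/4)/100) dt + (9*exp(9*B_t/5 - t/4)/5) dB_t.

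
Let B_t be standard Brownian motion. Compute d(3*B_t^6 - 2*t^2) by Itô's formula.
d(3*B_t^6 - 2*t^2) = (45*B_t^4 - 4*t) dt + (18*B_t^5) dB_t

Itô's formula for f(t, x): d f(t, B_t) = (f_t + (1/2) f_xx) dt + f_x dB_t. Compute partials of f(t, x) = -2*t^2 + 3*x^6:
  f_t(t,x)  = -4*t
  f_x(t,x)  = 18*x^5
  f_xx(t,x) = 90*x^4
Assemble drift = f_t + (1/2) f_xx = -4*t + 45*x^4 and diffusion = f_x = 18*x^5. Substituting x = B_t:
  d(3*B_t^6 - 2*t^2) = (45*B_t^4 - 4*t) dt + (18*B_t^5) dB_t.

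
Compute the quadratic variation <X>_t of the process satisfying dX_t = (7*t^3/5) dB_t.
<X>_t = 7*t^7/25

For an Itô process dX_t = a(t) dt + b(t) dB_t, the quadratic variation is <X>_t = int_0^t b(s)^2 ds (the drift term does not contribute). Here b(s) = 7*s^3/5, so
  b(s)^2 = 49*s^6/25.
Integrating from 0 to t:
  <X>_t = int_0^t (49*s^6/25) ds = 7*t^7/25.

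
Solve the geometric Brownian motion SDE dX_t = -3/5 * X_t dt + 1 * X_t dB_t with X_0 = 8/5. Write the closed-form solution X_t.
X_t = 8/5 * exp((-11/10) * t + (1) * B_t)

For GBM dX = mu X dt + sigma X dB with X_0 = x_0, apply Itô to Y = log X: dY = (mu - sigma^2/2) dt + sigma dB, so Y_t = log(x_0) + (mu - sigma^2/2) t + sigma B_t and hence X_t = x_0 * exp((mu - sigma^2/2) t + sigma B_t).
With mu = -3/5, sigma = 1, x_0 = 8/5, this gives:
  X_t = 8/5 * exp((-11/10) * t + (1) * B_t).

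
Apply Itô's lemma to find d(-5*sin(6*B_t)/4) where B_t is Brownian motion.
d(-5*sin(6*B_t)/4) = (45*sin(6*B_t)/2) dt + (-15*cos(6*B_t)/2) dB_t

Itô's formula for f(B_t) gives d f(B_t) = f'(B_t) dB_t + (1/2) f''(B_t) dt. Compute derivatives of f(x) = -5*sin(6*x)/4:
  f'(x)  = -15*cos(6*x)/2
  f''(x) = 45*sin(6*x)
Substitute x = B_t and multiply the f'' term by 1/2:
  drift     = (1/2) * (45*sin(6*x)) evaluated at B_t = 45*sin(6*B_t)/2
  diffusion = (-15*cos(6*x)/2) evaluated at B_t = -15*cos(6*B_t)/2
Therefore d(-5*sin(6*B_t)/4) = (45*sin(6*B_t)/2) dt + (-15*cos(6*B_t)/2) dB_t.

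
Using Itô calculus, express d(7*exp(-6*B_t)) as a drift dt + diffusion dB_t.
d(7*exp(-6*B_t)) = (126*exp(-6*B_t)) dt + (-42*exp(-6*B_t)) dB_t

Itô's formula for f(B_t) gives d f(B_t) = f'(B_t) dB_t + (1/2) f''(B_t) dt. Compute derivatives of f(x) = 7*exp(-6*x):
  f'(x)  = -42*exp(-6*x)
  f''(x) = 252*exp(-6*x)
Substitute x = B_t and multiply the f'' term by 1/2:
  drift     = (1/2) * (252*exp(-6*x)) evaluated at B_t = 126*exp(-6*B_t)
  diffusion = (-42*exp(-6*x)) evaluated at B_t = -42*exp(-6*B_t)
Therefore d(7*exp(-6*B_t)) = (126*exp(-6*B_t)) dt + (-42*exp(-6*B_t)) dB_t.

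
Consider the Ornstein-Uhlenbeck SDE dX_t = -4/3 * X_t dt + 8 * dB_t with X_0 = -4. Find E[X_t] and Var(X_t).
E[X_t] = -4*exp(-4*t/3); Var(X_t) = 24 - 24*exp(-8*t/3)

The OU SDE dX = -theta X dt + sigma dB admits the integrating factor exp(theta t): d(exp(theta t) X_t) = sigma exp(theta t) dB_t. Integrating from 0 to t:
  X_t = x_0 * exp(-theta t) + sigma * int_0^t exp(-theta (t-s)) dB_s.
The Itô integral has mean 0 and (by the Itô isometry) variance sigma^2 * int_0^t exp(-2 theta (t - s)) ds = sigma^2 * (1 - exp(-2 theta t)) / (2 theta).
With theta = 4/3, sigma = 8, x_0 = -4:
  E[X_t] = -4 * exp(-4/3 t) = -4*exp(-4*t/3)
  Var(X_t) = (8)^2 * (1 - exp(-2*4/3 t)) / (2 * 4/3) = 24 - 24*exp(-8*t/3).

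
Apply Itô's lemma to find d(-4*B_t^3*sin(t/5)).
d(-4*B_t^3*sin(t/5)) = (-4*B_t*(B_t^2*cos(t/5) + 15*sin(t/5))/5) dt + (-12*B_t^2*sin(t/5)) dB_t

Itô's formula for f(t, x): d f(t, B_t) = (f_t + (1/2) f_xx) dt + f_x dB_t. Compute partials of f(t, x) = -4*x^3*sin(t/5):
  f_t(t,x)  = -4*x^3*cos(t/5)/5
  f_x(t,x)  = -12*x^2*sin(t/5)
  f_xx(t,x) = -24*x*sin(t/5)
Assemble drift = f_t + (1/2) f_xx = -4*x*(x^2*cos(t/5) + 15*sin(t/5))/5 and diffusion = f_x = -12*x^2*sin(t/5). Substituting x = B_t:
  d(-4*B_t^3*sin(t/5)) = (-4*B_t*(B_t^2*cos(t/5) + 15*sin(t/5))/5) dt + (-12*B_t^2*sin(t/5)) dB_t.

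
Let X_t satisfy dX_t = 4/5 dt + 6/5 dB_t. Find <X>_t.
<X>_t = 36*t/25

For an Itô process dX_t = a(t) dt + b(t) dB_t, the quadratic variation is <X>_t = int_0^t b(s)^2 ds (the drift term does not contribute). Here b(s) = 6/5, so
  b(s)^2 = 36/25.
Integrating from 0 to t:
  <X>_t = int_0^t (36/25) ds = 36*t/25.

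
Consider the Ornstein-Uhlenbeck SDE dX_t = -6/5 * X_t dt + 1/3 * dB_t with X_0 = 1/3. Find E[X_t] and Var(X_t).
E[X_t] = exp(-6*t/5)/3; Var(X_t) = 5/108 - 5*exp(-12*t/5)/108

The OU SDE dX = -theta X dt + sigma dB admits the integrating factor exp(theta t): d(exp(theta t) X_t) = sigma exp(theta t) dB_t. Integrating from 0 to t:
  X_t = x_0 * exp(-theta t) + sigma * int_0^t exp(-theta (t-s)) dB_s.
The Itô integral has mean 0 and (by the Itô isometry) variance sigma^2 * int_0^t exp(-2 theta (t - s)) ds = sigma^2 * (1 - exp(-2 theta t)) / (2 theta).
With theta = 6/5, sigma = 1/3, x_0 = 1/3:
  E[X_t] = 1/3 * exp(-6/5 t) = exp(-6*t/5)/3
  Var(X_t) = (1/3)^2 * (1 - exp(-2*6/5 t)) / (2 * 6/5) = 5/108 - 5*exp(-12*t/5)/108.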